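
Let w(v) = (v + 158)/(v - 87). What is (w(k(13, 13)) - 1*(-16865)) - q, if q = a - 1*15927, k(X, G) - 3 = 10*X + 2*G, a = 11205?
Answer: 1554581/72 ≈ 21591.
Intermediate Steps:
k(X, G) = 3 + 2*G + 10*X (k(X, G) = 3 + (10*X + 2*G) = 3 + (2*G + 10*X) = 3 + 2*G + 10*X)
q = -4722 (q = 11205 - 1*15927 = 11205 - 15927 = -4722)
w(v) = (158 + v)/(-87 + v)
(w(k(13, 13)) - 1*(-16865)) - q = ((158 + (3 + 2*13 + 10*13))/(-87 + (3 + 2*13 + 10*13)) - 1*(-16865)) - 1*(-4722) = ((158 + (3 + 26 + 130))/(-87 + (3 + 26 + 130)) + 16865) + 4722 = ((158 + 159)/(-87 + 159) + 16865) + 4722 = (317/72 + 16865) + 4722 = 1214597/72 + 4722 = 1554581/72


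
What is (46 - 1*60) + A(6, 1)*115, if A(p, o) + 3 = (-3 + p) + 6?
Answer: 676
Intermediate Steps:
A(p, o) = p (A(p, o) = -3 + ((-3 + p) + 6) = -3 + (3 + p) = p)
(46 - 1*60) + A(6, 1)*115 = (46 - 1*60) + 6*115 = (46 - 60) + 690 = -14 + 690 = 676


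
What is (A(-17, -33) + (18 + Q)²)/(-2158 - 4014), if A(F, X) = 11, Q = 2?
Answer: -411/6172 ≈ -0.066591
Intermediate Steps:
(A(-17, -33) + (18 + Q)²)/(-2158 - 4014) = (11 + (18 + 2)²)/(-2158 - 4014) = (11 + 20²)/(-6172) = (11 + 400)*(-1/6172) = 411*(-1/6172) = -411/6172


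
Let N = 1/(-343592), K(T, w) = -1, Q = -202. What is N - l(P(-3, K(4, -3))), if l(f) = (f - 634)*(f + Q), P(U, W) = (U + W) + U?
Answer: -46030676649/343592 ≈ -1.3397e+5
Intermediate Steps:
P(U, W) = W + 2*U
l(f) = (-634 + f)*(-202 + f) (l(f) = (f - 634)*(f - 202) = (-634 + f)*(-202 + f))
N = -1/343592 ≈ -2.9104e-6
N - l(P(-3, K(4, -3))) = -1/343592 - (128068 + (-1 + 2*(-3))² - 836*(-1 + 2*(-3))) = -1/343592 - (128068 + (-1 - 6)² - 836*(-1 - 6)) = -1/343592 - (128068 + (-7)² - 836*(-7)) = -1/343592 - (128068 + 49 + 5852) = -1/343592 - 1*133969 = -1/343592 - 133969 = -46030676649/343592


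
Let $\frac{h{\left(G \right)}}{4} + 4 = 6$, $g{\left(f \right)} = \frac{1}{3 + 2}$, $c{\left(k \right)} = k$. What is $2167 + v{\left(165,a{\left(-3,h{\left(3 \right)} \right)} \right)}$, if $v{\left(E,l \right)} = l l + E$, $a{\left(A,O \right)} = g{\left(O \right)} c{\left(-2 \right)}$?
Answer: $\frac{58304}{25} \approx 2332.2$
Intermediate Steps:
$g{\left(f \right)} = \frac{1}{5}$
$h{\left(G \right)} = 8$ ($h{\left(G \right)} = -16 + 4 \cdot 6 = -16 + 24 = 8$)
$a{\left(A,O \right)} = - \frac{2}{5}$ ($a{\left(A,O \right)} = \frac{1}{5} \left(-2\right) = - \frac{2}{5}$)
$v{\left(E,l \right)} = E + l^{2}$ ($v{\left(E,l \right)} = l^{2} + E = E + l^{2}$)
$2167 + v{\left(165,a{\left(-3,h{\left(3 \right)} \right)} \right)} = 2167 + \left(165 + \left(- \frac{2}{5}\right)^{2}\right) = 2167 + \left(165 + \frac{4}{25}\right) = 2167 + \frac{4129}{25} = \frac{58304}{25}$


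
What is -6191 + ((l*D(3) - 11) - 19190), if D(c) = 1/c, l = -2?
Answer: -76178/3 ≈ -25393.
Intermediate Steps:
D(c) = 1/c
-6191 + ((l*D(3) - 11) - 19190) = -6191 + ((-2/3 - 11) - 19190) = -6191 + ((-2*⅓ - 11) - 19190) = -6191 + ((-⅔ - 11) - 19190) = -6191 + (-35/3 - 19190) = -6191 - 57605/3 = -76178/3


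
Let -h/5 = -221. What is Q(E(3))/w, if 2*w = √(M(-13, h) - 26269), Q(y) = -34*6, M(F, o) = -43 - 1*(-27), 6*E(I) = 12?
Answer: 408*I*√26285/26285 ≈ 2.5166*I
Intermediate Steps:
h = 1105 (h = -5*(-221) = 1105)
E(I) = 2 (E(I) = (⅙)*12 = 2)
M(F, o) = -16 (M(F, o) = -43 + 27 = -16)
Q(y) = -204
w = I*√26285/2 (w = √(-16 - 26269)/2 = √(-26285)/2 = (I*√26285)/2 = I*√26285/2 ≈ 81.063*I)
Q(E(3))/w = -204*(-2*I*√26285/26285) = -(-408)*I*√26285/26285 = 408*I*√26285/26285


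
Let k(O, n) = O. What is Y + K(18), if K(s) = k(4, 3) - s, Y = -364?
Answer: -378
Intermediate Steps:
K(s) = 4 - s
Y + K(18) = -364 + (4 - 1*18) = -364 + (4 - 18) = -364 - 14 = -378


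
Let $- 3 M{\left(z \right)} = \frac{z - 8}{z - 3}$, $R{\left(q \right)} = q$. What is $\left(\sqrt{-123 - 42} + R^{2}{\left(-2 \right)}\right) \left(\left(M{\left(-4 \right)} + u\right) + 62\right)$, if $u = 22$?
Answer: $\frac{2336}{7} + \frac{584 i \sqrt{165}}{7} \approx 333.71 + 1071.7 i$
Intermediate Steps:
$M{\left(z \right)} = - \frac{-8 + z}{3 \left(-3 + z\right)}$ ($M{\left(z \right)} = - \frac{\left(z - 8\right) \frac{1}{z - 3}}{3} = - \frac{\left(-8 + z\right) \frac{1}{-3 + z}}{3} = - \frac{\frac{1}{-3 + z} \left(-8 + z\right)}{3} = - \frac{-8 + z}{3 \left(-3 + z\right)}$)
$\left(\sqrt{-123 - 42} + R^{2}{\left(-2 \right)}\right) \left(\left(M{\left(-4 \right)} + u\right) + 62\right) = \left(\sqrt{-123 - 42} + \left(-2\right)^{2}\right) \left(\left(\frac{8 - -4}{3 \left(-3 - 4\right)} + 22\right) + 62\right) = \left(\sqrt{-165} + 4\right) \left(\left(\frac{8 + 4}{3 \left(-7\right)} + 22\right) + 62\right) = \left(i \sqrt{165} + 4\right) \left(\left(\frac{1}{3} \left(- \frac{1}{7}\right) 12 + 22\right) + 62\right) = \left(4 + i \sqrt{165}\right) \left(\left(- \frac{4}{7} + 22\right) + 62\right) = \left(4 + i \sqrt{165}\right) \left(\frac{150}{7} + 62\right) = \left(4 + i \sqrt{165}\right) \frac{584}{7} = \frac{2336}{7} + \frac{584 i \sqrt{165}}{7}$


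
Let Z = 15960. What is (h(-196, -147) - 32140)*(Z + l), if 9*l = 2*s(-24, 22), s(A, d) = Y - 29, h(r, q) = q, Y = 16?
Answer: -4636865218/9 ≈ -5.1521e+8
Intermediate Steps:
s(A, d) = -13 (s(A, d) = 16 - 29 = -13)
l = -26/9 (l = (2*(-13))/9 = (1/9)*(-26) = -26/9 ≈ -2.8889)
(h(-196, -147) - 32140)*(Z + l) = (-147 - 32140)*(15960 - 26/9) = -32287*143614/9 = -4636865218/9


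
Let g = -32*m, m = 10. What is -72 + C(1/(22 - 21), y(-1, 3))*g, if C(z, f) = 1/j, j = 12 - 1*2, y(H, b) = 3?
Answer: -104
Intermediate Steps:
j = 10 (j = 12 - 2 = 10)
C(z, f) = ⅒ (C(z, f) = 1/10 = ⅒)
g = -320 (g = -32*10 = -320)
-72 + C(1/(22 - 21), y(-1, 3))*g = -72 + (⅒)*(-320) = -72 - 32 = -104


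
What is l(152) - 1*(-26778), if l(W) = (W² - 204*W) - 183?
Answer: 18691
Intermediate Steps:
l(W) = -183 + W² - 204*W
l(152) - 1*(-26778) = (-183 + 152² - 204*152) - 1*(-26778) = (-183 + 23104 - 31008) + 26778 = -8087 + 26778 = 18691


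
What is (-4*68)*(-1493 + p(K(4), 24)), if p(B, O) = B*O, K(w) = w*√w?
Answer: 353872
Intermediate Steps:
K(w) = w^(3/2)
(-4*68)*(-1493 + p(K(4), 24)) = (-4*68)*(-1493 + 4^(3/2)*24) = -272*(-1493 + 8*24) = -272*(-1493 + 192) = -272*(-1301) = 353872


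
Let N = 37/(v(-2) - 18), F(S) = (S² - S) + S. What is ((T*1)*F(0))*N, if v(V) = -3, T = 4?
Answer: 0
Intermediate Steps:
F(S) = S²
N = -37/21 (N = 37/(-3 - 18) = 37/(-21) = 37*(-1/21) = -37/21 ≈ -1.7619)
((T*1)*F(0))*N = ((4*1)*0²)*(-37/21) = (4*0)*(-37/21) = 0*(-37/21) = 0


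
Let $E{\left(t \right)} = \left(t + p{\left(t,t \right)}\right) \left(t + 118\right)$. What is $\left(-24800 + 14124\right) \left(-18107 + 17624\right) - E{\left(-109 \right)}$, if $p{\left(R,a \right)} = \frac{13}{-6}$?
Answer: $\frac{10315017}{2} \approx 5.1575 \cdot 10^{6}$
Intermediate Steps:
$p{\left(R,a \right)} = - \frac{13}{6}$ ($p{\left(R,a \right)} = 13 \left(- \frac{1}{6}\right) = - \frac{13}{6}$)
$E{\left(t \right)} = \left(118 + t\right) \left(- \frac{13}{6} + t\right)$ ($E{\left(t \right)} = \left(t - \frac{13}{6}\right) \left(t + 118\right) = \left(- \frac{13}{6} + t\right) \left(118 + t\right) = \left(118 + t\right) \left(- \frac{13}{6} + t\right)$)
$\left(-24800 + 14124\right) \left(-18107 + 17624\right) - E{\left(-109 \right)} = \left(-24800 + 14124\right) \left(-18107 + 17624\right) - \left(- \frac{767}{3} + \left(-109\right)^{2} + \frac{695}{6} \left(-109\right)\right) = \left(-10676\right) \left(-483\right) - \left(- \frac{767}{3} + 11881 - \frac{75755}{6}\right) = 5156508 - - \frac{2001}{2} = 5156508 + \frac{2001}{2} = \frac{10315017}{2}$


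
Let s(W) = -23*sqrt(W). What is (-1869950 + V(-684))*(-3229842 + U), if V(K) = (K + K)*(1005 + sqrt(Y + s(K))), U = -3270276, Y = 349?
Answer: 21091517885220 + 8892161424*sqrt(349 - 138*I*sqrt(19)) ≈ 2.1295e+13 - 1.1703e+11*I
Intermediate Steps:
V(K) = 2*K*(1005 + sqrt(349 - 23*sqrt(K))) (V(K) = (K + K)*(1005 + sqrt(349 - 23*sqrt(K))) = (2*K)*(1005 + sqrt(349 - 23*sqrt(K))) = 2*K*(1005 + sqrt(349 - 23*sqrt(K))))
(-1869950 + V(-684))*(-3229842 + U) = (-1869950 + 2*(-684)*(1005 + sqrt(349 - 138*I*sqrt(19))))*(-3229842 - 3270276) = (-1869950 + 2*(-684)*(1005 + sqrt(349 - 138*I*sqrt(19))))*(-6500118) = (-1869950 + (-1374840 - 1368*sqrt(349 - 138*I*sqrt(19))))*(-6500118) = (-3244790 - 1368*sqrt(349 - 138*I*sqrt(19)))*(-6500118) = 21091517885220 + 8892161424*sqrt(349 - 138*I*sqrt(19))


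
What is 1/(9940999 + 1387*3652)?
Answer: 1/15006323 ≈ 6.6639e-8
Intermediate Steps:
1/(9940999 + 1387*3652) = 1/(9940999 + 5065324) = 1/15006323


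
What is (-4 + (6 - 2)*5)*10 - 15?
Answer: 145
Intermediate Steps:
(-4 + (6 - 2)*5)*10 - 15 = (-4 + 4*5)*10 - 15 = (-4 + 20)*10 - 15 = 16*10 - 15 = 160 - 15 = 145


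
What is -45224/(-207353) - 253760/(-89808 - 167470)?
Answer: 32126518776/26673682567 ≈ 1.2044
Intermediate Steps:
-45224/(-207353) - 253760/(-89808 - 167470) = -45224*(-1/207353) - 253760/(-257278) = 45224/207353 - 253760*(-1/257278) = 45224/207353 + 126880/128639 = 32126518776/26673682567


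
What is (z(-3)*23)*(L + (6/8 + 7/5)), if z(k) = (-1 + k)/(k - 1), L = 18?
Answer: 9269/20 ≈ 463.45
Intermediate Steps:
z(k) = 1 (z(k) = (-1 + k)/(-1 + k) = 1)
(z(-3)*23)*(L + (6/8 + 7/5)) = (1*23)*(18 + (6/8 + 7/5)) = 23*(18 + (6*(⅛) + 7*(⅕))) = 23*(18 + (¾ + 7/5)) = 23*(18 + 43/20) = 23*(403/20) = 9269/20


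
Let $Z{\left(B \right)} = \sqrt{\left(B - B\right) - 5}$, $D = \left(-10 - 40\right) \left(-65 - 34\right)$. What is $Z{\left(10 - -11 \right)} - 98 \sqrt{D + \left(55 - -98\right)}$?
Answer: $- 2646 \sqrt{7} + i \sqrt{5} \approx -7000.7 + 2.2361 i$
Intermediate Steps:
$D = 4950$ ($D = \left(-50\right) \left(-99\right) = 4950$)
$Z{\left(B \right)} = i \sqrt{5}$ ($Z{\left(B \right)} = \sqrt{0 - 5} = \sqrt{-5} = i \sqrt{5}$)
$Z{\left(10 - -11 \right)} - 98 \sqrt{D + \left(55 - -98\right)} = i \sqrt{5} - 98 \sqrt{4950 + \left(55 - -98\right)} = i \sqrt{5} - 98 \sqrt{4950 + \left(55 + 98\right)} = i \sqrt{5} - 98 \sqrt{4950 + 153} = i \sqrt{5} - 98 \sqrt{5103} = i \sqrt{5} - 98 \cdot 27 \sqrt{7} = i \sqrt{5} - 2646 \sqrt{7} = - 2646 \sqrt{7} + i \sqrt{5}$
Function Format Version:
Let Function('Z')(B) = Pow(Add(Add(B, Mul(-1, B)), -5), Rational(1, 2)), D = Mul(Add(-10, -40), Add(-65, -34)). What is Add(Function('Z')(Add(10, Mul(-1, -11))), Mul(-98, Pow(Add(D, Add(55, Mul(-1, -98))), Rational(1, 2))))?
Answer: Add(Mul(-2646, Pow(7, Rational(1, 2))), Mul(I, Pow(5, Rational(1, 2)))) ≈ Add(-7000.7, Mul(2.2361, I))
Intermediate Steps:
D = 4950 (D = Mul(-50, -99) = 4950)
Function('Z')(B) = Mul(I, Pow(5, Rational(1, 2))) (Function('Z')(B) = Pow(Add(0, -5), Rational(1, 2)) = Pow(-5, Rational(1, 2)) = Mul(I, Pow(5, Rational(1, 2))))
Add(Function('Z')(Add(10, Mul(-1, -11))), Mul(-98, Pow(Add(D, Add(55, Mul(-1, -98))), Rational(1, 2)))) = Add(Mul(I, Pow(5, Rational(1, 2))), Mul(-98, Pow(Add(4950, Add(55, Mul(-1, -98))), Rational(1, 2)))) = Add(Mul(I, Pow(5, Rational(1, 2))), Mul(-98, Pow(Add(4950, Add(55, 98)), Rational(1, 2)))) = Add(Mul(I, Pow(5, Rational(1, 2))), Mul(-98, Pow(Add(4950, 153), Rational(1, 2)))) = Add(Mul(I, Pow(5, Rational(1, 2))), Mul(-98, Pow(5103, Rational(1, 2)))) = Add(Mul(I, Pow(5, Rational(1, 2))), Mul(-98, Mul(27, Pow(7, Rational(1, 2))))) = Add(Mul(I, Pow(5, Rational(1, 2))), Mul(-2646, Pow(7, Rational(1, 2)))) = Add(Mul(-2646, Pow(7, Rational(1, 2))), Mul(I, Pow(5, Rational(1, 2))))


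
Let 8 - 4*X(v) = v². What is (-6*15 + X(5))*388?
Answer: -36569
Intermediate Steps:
X(v) = 2 - v²/4
(-6*15 + X(5))*388 = (-6*15 + (2 - ¼*5²))*388 = (-90 + (2 - ¼*25))*388 = (-90 + (2 - 25/4))*388 = (-90 - 17/4)*388 = -377/4*388 = -36569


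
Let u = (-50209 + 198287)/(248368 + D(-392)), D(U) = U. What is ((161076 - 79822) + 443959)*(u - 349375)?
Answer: -22751299350752193/123988 ≈ -1.8350e+11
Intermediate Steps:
u = 74039/123988 (u = (-50209 + 198287)/(248368 - 392) = 148078/247976 = 148078*(1/247976) = 74039/123988 ≈ 0.59715)
((161076 - 79822) + 443959)*(u - 349375) = ((161076 - 79822) + 443959)*(74039/123988 - 349375) = (81254 + 443959)*(-43318233461/123988) = 525213*(-43318233461/123988) = -22751299350752193/123988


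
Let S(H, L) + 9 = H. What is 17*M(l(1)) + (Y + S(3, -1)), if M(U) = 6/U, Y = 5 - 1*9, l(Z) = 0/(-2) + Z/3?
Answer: 296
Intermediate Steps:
S(H, L) = -9 + H
l(Z) = Z/3 (l(Z) = 0*(-½) + Z*(⅓) = 0 + Z/3 = Z/3)
Y = -4 (Y = 5 - 9 = -4)
17*M(l(1)) + (Y + S(3, -1)) = 17*(6/(((⅓)*1))) + (-4 + (-9 + 3)) = 17*(6/(⅓)) + (-4 - 6) = 17*(6*3) - 10 = 17*18 - 10 = 306 - 10 = 296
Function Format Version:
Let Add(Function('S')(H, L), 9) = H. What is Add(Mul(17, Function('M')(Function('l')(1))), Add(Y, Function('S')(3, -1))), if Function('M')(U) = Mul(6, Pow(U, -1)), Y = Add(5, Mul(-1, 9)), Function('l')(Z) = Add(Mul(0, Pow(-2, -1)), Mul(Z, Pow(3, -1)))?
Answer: 296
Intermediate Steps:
Function('S')(H, L) = Add(-9, H)
Function('l')(Z) = Mul(Rational(1, 3), Z) (Function('l')(Z) = Add(Mul(0, Rational(-1, 2)), Mul(Z, Rational(1, 3))) = Add(0, Mul(Rational(1, 3), Z)) = Mul(Rational(1, 3), Z))
Y = -4 (Y = Add(5, -9) = -4)
Add(Mul(17, Function('M')(Function('l')(1))), Add(Y, Function('S')(3, -1))) = Add(Mul(17, Mul(6, Pow(Mul(Rational(1, 3), 1), -1))), Add(-4, Add(-9, 3))) = Add(Mul(17, Mul(6, Pow(Rational(1, 3), -1))), Add(-4, -6)) = Add(Mul(17, Mul(6, 3)), -10) = Add(Mul(17, 18), -10) = Add(306, -10) = 296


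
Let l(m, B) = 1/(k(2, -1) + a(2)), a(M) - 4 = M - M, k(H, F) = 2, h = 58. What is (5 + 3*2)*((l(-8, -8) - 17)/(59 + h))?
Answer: -1111/702 ≈ -1.5826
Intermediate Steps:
a(M) = 4 (a(M) = 4 + (M - M) = 4 + 0 = 4)
l(m, B) = ⅙ (l(m, B) = 1/(2 + 4) = 1/6 = ⅙)
(5 + 3*2)*((l(-8, -8) - 17)/(59 + h)) = (5 + 3*2)*((⅙ - 17)/(59 + 58)) = (5 + 6)*(-101/6/117) = 11*(-101/6*1/117) = 11*(-101/702) = -1111/702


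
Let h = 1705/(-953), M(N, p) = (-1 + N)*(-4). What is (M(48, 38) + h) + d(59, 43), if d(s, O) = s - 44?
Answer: -166574/953 ≈ -174.79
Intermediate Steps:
M(N, p) = 4 - 4*N
d(s, O) = -44 + s
h = -1705/953 (h = 1705*(-1/953) = -1705/953 ≈ -1.7891)
(M(48, 38) + h) + d(59, 43) = ((4 - 4*48) - 1705/953) + (-44 + 59) = ((4 - 192) - 1705/953) + 15 = (-188 - 1705/953) + 15 = -180869/953 + 15 = -166574/953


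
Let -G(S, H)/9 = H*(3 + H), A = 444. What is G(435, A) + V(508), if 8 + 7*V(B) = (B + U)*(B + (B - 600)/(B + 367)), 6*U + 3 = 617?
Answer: -10669318484/6125 ≈ -1.7419e+6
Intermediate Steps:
U = 307/3 (U = -½ + (⅙)*617 = -½ + 617/6 = 307/3 ≈ 102.33)
V(B) = -8/7 + (307/3 + B)*(B + (-600 + B)/(367 + B))/7 (V(B) = -8/7 + ((B + 307/3)*(B + (B - 600)/(B + 367)))/7 = -8/7 + ((307/3 + B)*(B + (-600 + B)/(367 + B)))/7 = -8/7 + (307/3 + B)*(B + (-600 + B)/(367 + B))/7)
G(S, H) = -9*H*(3 + H)
G(435, A) + V(508) = -9*444*(3 + 444) + (-193008 + 3*508³ + 1411*508² + 111152*508)/(21*(367 + 508)) = -9*444*447 + (1/21)*(-193008 + 3*131096512 + 1411*258064 + 56465216)/875 = -1786212 + (1/21)*(1/875)*(-193008 + 393289536 + 364128304 + 56465216) = -1786212 + (1/21)*(1/875)*813690048 = -1786212 + 271230016/6125 = -10669318484/6125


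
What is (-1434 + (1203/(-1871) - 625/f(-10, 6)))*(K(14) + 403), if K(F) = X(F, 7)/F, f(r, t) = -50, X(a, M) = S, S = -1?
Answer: -4288496917/7484 ≈ -5.7302e+5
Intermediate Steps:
X(a, M) = -1
K(F) = -1/F
(-1434 + (1203/(-1871) - 625/f(-10, 6)))*(K(14) + 403) = (-1434 + (1203/(-1871) - 625/(-50)))*(-1/14 + 403) = (-1434 + (1203*(-1/1871) - 625*(-1/50)))*(-1*1/14 + 403) = (-1434 + (-1203/1871 + 25/2))*(-1/14 + 403) = (-1434 + 44369/3742)*(5641/14) = -5321659/3742*5641/14 = -4288496917/7484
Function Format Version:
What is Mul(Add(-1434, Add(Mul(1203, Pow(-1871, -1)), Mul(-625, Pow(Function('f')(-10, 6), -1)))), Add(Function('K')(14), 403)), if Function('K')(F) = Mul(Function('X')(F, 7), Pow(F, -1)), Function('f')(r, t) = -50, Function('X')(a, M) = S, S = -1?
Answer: Rational(-4288496917, 7484) ≈ -5.7302e+5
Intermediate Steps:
Function('X')(a, M) = -1
Function('K')(F) = Mul(-1, Pow(F, -1))
Mul(Add(-1434, Add(Mul(1203, Pow(-1871, -1)), Mul(-625, Pow(Function('f')(-10, 6), -1)))), Add(Function('K')(14), 403)) = Mul(Add(-1434, Add(Mul(1203, Pow(-1871, -1)), Mul(-625, Pow(-50, -1)))), Add(Mul(-1, Pow(14, -1)), 403)) = Mul(Add(-1434, Add(Mul(1203, Rational(-1, 1871)), Mul(-625, Rational(-1, 50)))), Add(Mul(-1, Rational(1, 14)), 403)) = Mul(Add(-1434, Add(Rational(-1203, 1871), Rational(25, 2))), Add(Rational(-1, 14), 403)) = Mul(Add(-1434, Rational(44369, 3742)), Rational(5641, 14)) = Mul(Rational(-5321659, 3742), Rational(5641, 14)) = Rational(-4288496917, 7484)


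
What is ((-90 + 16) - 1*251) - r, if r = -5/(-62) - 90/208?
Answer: -1046665/3224 ≈ -324.65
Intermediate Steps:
r = -1135/3224 (r = -5*(-1/62) - 90*1/208 = 5/62 - 45/104 = -1135/3224 ≈ -0.35205)
((-90 + 16) - 1*251) - r = ((-90 + 16) - 1*251) - 1*(-1135/3224) = (-74 - 251) + 1135/3224 = -325 + 1135/3224 = -1046665/3224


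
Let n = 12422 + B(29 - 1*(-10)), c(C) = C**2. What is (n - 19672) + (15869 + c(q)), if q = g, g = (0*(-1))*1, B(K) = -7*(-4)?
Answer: 8647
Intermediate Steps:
B(K) = 28
g = 0 (g = 0*1 = 0)
q = 0
n = 12450 (n = 12422 + 28 = 12450)
(n - 19672) + (15869 + c(q)) = (12450 - 19672) + (15869 + 0**2) = -7222 + (15869 + 0) = -7222 + 15869 = 8647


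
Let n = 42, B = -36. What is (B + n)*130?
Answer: 780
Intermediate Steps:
(B + n)*130 = (-36 + 42)*130 = 6*130 = 780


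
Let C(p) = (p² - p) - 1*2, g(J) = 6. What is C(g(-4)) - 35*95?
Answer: -3297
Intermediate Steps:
C(p) = -2 + p² - p (C(p) = (p² - p) - 2 = -2 + p² - p)
C(g(-4)) - 35*95 = (-2 + 6² - 1*6) - 35*95 = (-2 + 36 - 6) - 3325 = 28 - 3325 = -3297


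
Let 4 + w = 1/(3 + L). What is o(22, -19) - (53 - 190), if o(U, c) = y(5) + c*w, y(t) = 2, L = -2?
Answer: 196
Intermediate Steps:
w = -3 (w = -4 + 1/(3 - 2) = -4 + 1/1 = -4 + 1 = -3)
o(U, c) = 2 - 3*c (o(U, c) = 2 + c*(-3) = 2 - 3*c)
o(22, -19) - (53 - 190) = (2 - 3*(-19)) - (53 - 190) = (2 + 57) - 1*(-137) = 59 + 137 = 196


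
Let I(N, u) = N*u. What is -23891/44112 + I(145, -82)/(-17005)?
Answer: 23645045/150024912 ≈ 0.15761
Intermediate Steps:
-23891/44112 + I(145, -82)/(-17005) = -23891/44112 + (145*(-82))/(-17005) = -23891*1/44112 - 11890*(-1/17005) = -23891/44112 + 2378/3401 = 23645045/150024912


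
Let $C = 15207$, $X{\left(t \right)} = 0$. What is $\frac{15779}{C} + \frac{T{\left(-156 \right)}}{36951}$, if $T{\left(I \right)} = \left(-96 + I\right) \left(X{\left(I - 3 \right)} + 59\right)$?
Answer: $\frac{118984051}{187304619} \approx 0.63524$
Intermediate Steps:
$T{\left(I \right)} = -5664 + 59 I$ ($T{\left(I \right)} = \left(-96 + I\right) \left(0 + 59\right) = \left(-96 + I\right) 59 = -5664 + 59 I$)
$\frac{15779}{C} + \frac{T{\left(-156 \right)}}{36951} = \frac{15779}{15207} + \frac{-5664 + 59 \left(-156\right)}{36951} = 15779 \cdot \frac{1}{15207} + \left(-5664 - 9204\right) \frac{1}{36951} = \frac{15779}{15207} - \frac{4956}{12317} = \frac{118984051}{187304619}$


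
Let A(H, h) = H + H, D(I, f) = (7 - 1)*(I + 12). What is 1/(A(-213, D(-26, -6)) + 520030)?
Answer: 1/519604 ≈ 1.9245e-6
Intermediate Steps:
D(I, f) = 72 + 6*I (D(I, f) = 6*(12 + I) = 72 + 6*I)
A(H, h) = 2*H
1/(A(-213, D(-26, -6)) + 520030) = 1/(2*(-213) + 520030) = 1/(-426 + 520030) = 1/519604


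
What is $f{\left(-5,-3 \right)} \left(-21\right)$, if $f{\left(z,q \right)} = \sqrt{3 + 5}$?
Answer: $- 42 \sqrt{2} \approx -59.397$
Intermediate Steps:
$f{\left(z,q \right)} = 2 \sqrt{2}$ ($f{\left(z,q \right)} = \sqrt{8} = 2 \sqrt{2}$)
$f{\left(-5,-3 \right)} \left(-21\right) = 2 \sqrt{2} \left(-21\right) = - 42 \sqrt{2}$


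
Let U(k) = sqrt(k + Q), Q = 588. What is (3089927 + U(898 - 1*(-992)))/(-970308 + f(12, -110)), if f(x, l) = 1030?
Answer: -3089927/969278 - sqrt(2478)/969278 ≈ -3.1879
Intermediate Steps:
U(k) = sqrt(588 + k) (U(k) = sqrt(k + 588) = sqrt(588 + k))
(3089927 + U(898 - 1*(-992)))/(-970308 + f(12, -110)) = (3089927 + sqrt(588 + (898 - 1*(-992))))/(-970308 + 1030) = (3089927 + sqrt(588 + (898 + 992)))/(-969278) = (3089927 + sqrt(588 + 1890))*(-1/969278) = (3089927 + sqrt(2478))*(-1/969278) = -3089927/969278 - sqrt(2478)/969278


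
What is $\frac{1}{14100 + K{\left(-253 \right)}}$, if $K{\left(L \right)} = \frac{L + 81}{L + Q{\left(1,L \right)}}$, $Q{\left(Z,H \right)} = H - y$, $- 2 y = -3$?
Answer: $\frac{1015}{14311844} \approx 7.092 \cdot 10^{-5}$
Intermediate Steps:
$y = \frac{3}{2}$ ($y = \left(- \frac{1}{2}\right) \left(-3\right) = \frac{3}{2} \approx 1.5$)
$Q{\left(Z,H \right)} = - \frac{3}{2} + H$ ($Q{\left(Z,H \right)} = H - \frac{3}{2} = - \frac{3}{2} + H$)
$K{\left(L \right)} = \frac{81 + L}{- \frac{3}{2} + 2 L}$ ($K{\left(L \right)} = \frac{L + 81}{L + \left(- \frac{3}{2} + L\right)} = \frac{81 + L}{- \frac{3}{2} + 2 L}$)
$\frac{1}{14100 + K{\left(-253 \right)}} = \frac{1}{14100 + \frac{2 \left(81 - 253\right)}{-3 + 4 \left(-253\right)}} = \frac{1}{14100 + 2 \frac{1}{-3 - 1012} \left(-172\right)} = \frac{1}{14100 + 2 \frac{1}{-1015} \left(-172\right)} = \frac{1}{14100 + 2 \left(- \frac{1}{1015}\right) \left(-172\right)} = \frac{1}{14100 + \frac{344}{1015}} = \frac{1}{\frac{14311844}{1015}} = \frac{1015}{14311844}$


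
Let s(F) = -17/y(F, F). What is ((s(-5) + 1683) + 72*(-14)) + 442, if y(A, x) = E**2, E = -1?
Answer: 1100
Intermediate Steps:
y(A, x) = 1 (y(A, x) = (-1)**2 = 1)
s(F) = -17 (s(F) = -17/1 = -17*1 = -17)
((s(-5) + 1683) + 72*(-14)) + 442 = ((-17 + 1683) + 72*(-14)) + 442 = (1666 - 1008) + 442 = 658 + 442 = 1100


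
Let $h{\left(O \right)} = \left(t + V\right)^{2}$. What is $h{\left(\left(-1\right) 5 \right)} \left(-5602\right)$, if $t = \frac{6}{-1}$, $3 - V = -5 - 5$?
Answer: $-274498$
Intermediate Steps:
$V = 13$ ($V = 3 - \left(-5 - 5\right) = 3 - -10 = 3 + 10 = 13$)
$t = -6$ ($t = 6 \left(-1\right) = -6$)
$h{\left(O \right)} = 49$ ($h{\left(O \right)} = \left(-6 + 13\right)^{2} = 7^{2} = 49$)
$h{\left(\left(-1\right) 5 \right)} \left(-5602\right) = 49 \left(-5602\right) = -274498$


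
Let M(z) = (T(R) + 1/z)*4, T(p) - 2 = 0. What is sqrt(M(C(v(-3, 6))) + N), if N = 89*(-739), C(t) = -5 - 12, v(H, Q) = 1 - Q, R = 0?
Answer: 5*I*sqrt(760223)/17 ≈ 256.44*I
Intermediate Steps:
T(p) = 2 (T(p) = 2 + 0 = 2)
C(t) = -17
M(z) = 8 + 4/z (M(z) = (2 + 1/z)*4 = 8 + 4/z)
N = -65771
sqrt(M(C(v(-3, 6))) + N) = sqrt((8 + 4/(-17)) - 65771) = sqrt((8 + 4*(-1/17)) - 65771) = sqrt((8 - 4/17) - 65771) = sqrt(132/17 - 65771) = sqrt(-1117975/17) = 5*I*sqrt(760223)/17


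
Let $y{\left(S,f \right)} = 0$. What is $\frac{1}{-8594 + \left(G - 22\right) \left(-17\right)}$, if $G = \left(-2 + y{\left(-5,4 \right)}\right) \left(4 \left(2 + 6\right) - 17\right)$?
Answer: $- \frac{1}{7710} \approx -0.0001297$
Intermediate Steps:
$G = -30$ ($G = \left(-2 + 0\right) \left(4 \left(2 + 6\right) - 17\right) = - 2 \left(4 \cdot 8 - 17\right) = - 2 \left(32 - 17\right) = \left(-2\right) 15 = -30$)
$\frac{1}{-8594 + \left(G - 22\right) \left(-17\right)} = \frac{1}{-8594 + \left(-30 - 22\right) \left(-17\right)} = \frac{1}{-8594 - -884} = \frac{1}{-8594 + 884} = \frac{1}{-7710} = - \frac{1}{7710}$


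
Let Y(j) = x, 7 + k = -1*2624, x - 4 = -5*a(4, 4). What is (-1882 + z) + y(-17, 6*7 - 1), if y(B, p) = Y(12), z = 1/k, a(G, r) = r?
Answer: -4993639/2631 ≈ -1898.0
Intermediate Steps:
x = -16 (x = 4 - 5*4 = 4 - 20 = -16)
k = -2631 (k = -7 - 1*2624 = -7 - 2624 = -2631)
Y(j) = -16
z = -1/2631 (z = 1/(-2631) = -1/2631 ≈ -0.00038008)
y(B, p) = -16
(-1882 + z) + y(-17, 6*7 - 1) = (-1882 - 1/2631) - 16 = -4951543/2631 - 16 = -4993639/2631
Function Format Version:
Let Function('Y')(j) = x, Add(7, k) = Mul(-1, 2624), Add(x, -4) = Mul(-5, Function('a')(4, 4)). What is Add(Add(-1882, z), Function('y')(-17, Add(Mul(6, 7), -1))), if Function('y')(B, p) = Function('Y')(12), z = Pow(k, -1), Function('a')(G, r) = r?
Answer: Rational(-4993639, 2631) ≈ -1898.0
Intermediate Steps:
x = -16 (x = Add(4, Mul(-5, 4)) = Add(4, -20) = -16)
k = -2631 (k = Add(-7, Mul(-1, 2624)) = Add(-7, -2624) = -2631)
Function('Y')(j) = -16
z = Rational(-1, 2631) (z = Pow(-2631, -1) = Rational(-1, 2631) ≈ -0.00038008)
Function('y')(B, p) = -16
Add(Add(-1882, z), Function('y')(-17, Add(Mul(6, 7), -1))) = Add(Add(-1882, Rational(-1, 2631)), -16) = Add(Rational(-4951543, 2631), -16) = Rational(-4993639, 2631)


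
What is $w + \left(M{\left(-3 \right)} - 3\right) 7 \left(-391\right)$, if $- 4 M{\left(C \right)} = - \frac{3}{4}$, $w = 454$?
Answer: $\frac{130429}{16} \approx 8151.8$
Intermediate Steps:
$M{\left(C \right)} = \frac{3}{16}$ ($M{\left(C \right)} = - \frac{\left(-3\right) \frac{1}{4}}{4} = \left(- \frac{1}{4}\right) \left(- \frac{3}{4}\right) = \frac{3}{16}$)
$w + \left(M{\left(-3 \right)} - 3\right) 7 \left(-391\right) = 454 + \left(\frac{3}{16} - 3\right) 7 \left(-391\right) = 454 + \left(- \frac{45}{16}\right) 7 \left(-391\right) = 454 - - \frac{123165}{16} = 454 + \frac{123165}{16} = \frac{130429}{16}$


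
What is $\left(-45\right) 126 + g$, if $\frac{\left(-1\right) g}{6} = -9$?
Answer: $-5616$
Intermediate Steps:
$g = 54$ ($g = \left(-6\right) \left(-9\right) = 54$)
$\left(-45\right) 126 + g = \left(-45\right) 126 + 54 = -5670 + 54 = -5616$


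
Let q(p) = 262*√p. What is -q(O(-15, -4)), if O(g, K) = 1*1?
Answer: -262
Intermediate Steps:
O(g, K) = 1
-q(O(-15, -4)) = -262*√1 = -262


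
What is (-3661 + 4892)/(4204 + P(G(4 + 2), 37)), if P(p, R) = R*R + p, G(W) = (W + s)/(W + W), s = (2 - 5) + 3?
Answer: 2462/11147 ≈ 0.22087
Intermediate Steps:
s = 0 (s = -3 + 3 = 0)
G(W) = 1/2 (G(W) = (W + 0)/(W + W) = W/((2*W)) = W*(1/(2*W)) = 1/2)
P(p, R) = p + R**2 (P(p, R) = R**2 + p = p + R**2)
(-3661 + 4892)/(4204 + P(G(4 + 2), 37)) = (-3661 + 4892)/(4204 + (1/2 + 37**2)) = 1231/(4204 + (1/2 + 1369)) = 1231/(4204 + 2739/2) = 1231/(11147/2) = 1231*(2/11147) = 2462/11147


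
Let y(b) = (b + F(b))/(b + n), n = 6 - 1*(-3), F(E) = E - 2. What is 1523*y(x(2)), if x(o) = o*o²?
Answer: 21322/17 ≈ 1254.2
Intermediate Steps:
F(E) = -2 + E
n = 9 (n = 6 + 3 = 9)
x(o) = o³
y(b) = (-2 + 2*b)/(9 + b) (y(b) = (b + (-2 + b))/(b + 9) = (-2 + 2*b)/(9 + b))
1523*y(x(2)) = 1523*(2*(-1 + 2³)/(9 + 2³)) = 1523*(2*(-1 + 8)/(9 + 8)) = 1523*(2*7/17) = 1523*(2*(1/17)*7) = 1523*(14/17) = 21322/17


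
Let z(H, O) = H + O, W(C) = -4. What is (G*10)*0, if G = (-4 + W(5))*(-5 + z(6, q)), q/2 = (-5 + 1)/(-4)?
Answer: 0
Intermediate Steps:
q = 2 (q = 2*((-5 + 1)/(-4)) = 2*(-4*(-¼)) = 2*1 = 2)
G = -24 (G = (-4 - 4)*(-5 + (6 + 2)) = -8*(-5 + 8) = -8*3 = -24)
(G*10)*0 = -24*10*0 = -240*0 = 0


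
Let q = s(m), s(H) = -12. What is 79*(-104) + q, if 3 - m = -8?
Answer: -8228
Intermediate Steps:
m = 11 (m = 3 - 1*(-8) = 3 + 8 = 11)
q = -12
79*(-104) + q = 79*(-104) - 12 = -8216 - 12 = -8228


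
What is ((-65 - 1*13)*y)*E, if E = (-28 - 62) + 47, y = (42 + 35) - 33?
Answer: 147576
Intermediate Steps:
y = 44 (y = 77 - 33 = 44)
E = -43 (E = -90 + 47 = -43)
((-65 - 1*13)*y)*E = ((-65 - 1*13)*44)*(-43) = ((-65 - 13)*44)*(-43) = -78*44*(-43) = -3432*(-43) = 147576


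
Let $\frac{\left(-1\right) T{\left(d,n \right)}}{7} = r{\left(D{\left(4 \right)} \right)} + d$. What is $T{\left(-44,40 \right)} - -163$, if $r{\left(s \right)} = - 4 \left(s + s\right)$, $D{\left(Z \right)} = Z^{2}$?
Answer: $1367$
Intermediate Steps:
$r{\left(s \right)} = - 8 s$ ($r{\left(s \right)} = - 4 \cdot 2 s = - 8 s$)
$T{\left(d,n \right)} = 896 - 7 d$ ($T{\left(d,n \right)} = - 7 \left(- 8 \cdot 4^{2} + d\right) = - 7 \left(\left(-8\right) 16 + d\right) = - 7 \left(-128 + d\right) = 896 - 7 d$)
$T{\left(-44,40 \right)} - -163 = \left(896 - -308\right) - -163 = \left(896 + 308\right) + \left(180 - 17\right) = 1204 + 163 = 1367$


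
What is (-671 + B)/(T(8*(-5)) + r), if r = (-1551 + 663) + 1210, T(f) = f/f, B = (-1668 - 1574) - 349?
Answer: -4262/323 ≈ -13.195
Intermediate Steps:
B = -3591 (B = -3242 - 349 = -3591)
T(f) = 1
r = 322 (r = -888 + 1210 = 322)
(-671 + B)/(T(8*(-5)) + r) = (-671 - 3591)/(1 + 322) = -4262/323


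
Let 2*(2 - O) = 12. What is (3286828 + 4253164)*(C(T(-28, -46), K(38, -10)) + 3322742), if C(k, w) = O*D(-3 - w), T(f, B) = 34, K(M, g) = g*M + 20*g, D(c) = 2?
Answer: 25053387778128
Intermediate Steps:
O = -4 (O = 2 - 1/2*12 = 2 - 6 = -4)
K(M, g) = 20*g + M*g (K(M, g) = M*g + 20*g = 20*g + M*g)
C(k, w) = -8 (C(k, w) = -4*2 = -8)
(3286828 + 4253164)*(C(T(-28, -46), K(38, -10)) + 3322742) = (3286828 + 4253164)*(-8 + 3322742) = 7539992*3322734 = 25053387778128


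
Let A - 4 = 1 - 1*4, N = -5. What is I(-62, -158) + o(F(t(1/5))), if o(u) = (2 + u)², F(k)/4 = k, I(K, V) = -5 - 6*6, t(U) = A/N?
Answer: -989/25 ≈ -39.560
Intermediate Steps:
A = 1 (A = 4 + (1 - 1*4) = 4 + (1 - 4) = 4 - 3 = 1)
t(U) = -⅕ (t(U) = 1/(-5) = 1*(-⅕) = -⅕)
I(K, V) = -41 (I(K, V) = -5 - 36 = -41)
F(k) = 4*k
I(-62, -158) + o(F(t(1/5))) = -41 + (2 + 4*(-⅕))² = -41 + (2 - ⅘)² = -41 + (6/5)² = -41 + 36/25 = -989/25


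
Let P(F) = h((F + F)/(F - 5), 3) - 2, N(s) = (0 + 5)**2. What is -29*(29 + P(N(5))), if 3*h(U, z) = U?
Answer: -4843/6 ≈ -807.17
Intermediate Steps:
N(s) = 25 (N(s) = 5**2 = 25)
h(U, z) = U/3
P(F) = -2 + 2*F/(3*(-5 + F)) (P(F) = ((F + F)/(F - 5))/3 - 2 = ((2*F)/(-5 + F))/3 - 2 = (2*F/(-5 + F))/3 - 2 = 2*F/(3*(-5 + F)) - 2 = -2 + 2*F/(3*(-5 + F)))
-29*(29 + P(N(5))) = -29*(29 + 2*(15 - 2*25)/(3*(-5 + 25))) = -29*(29 + (2/3)*(15 - 50)/20) = -29*(29 + (2/3)*(1/20)*(-35)) = -29*(29 - 7/6) = -29*167/6 = -4843/6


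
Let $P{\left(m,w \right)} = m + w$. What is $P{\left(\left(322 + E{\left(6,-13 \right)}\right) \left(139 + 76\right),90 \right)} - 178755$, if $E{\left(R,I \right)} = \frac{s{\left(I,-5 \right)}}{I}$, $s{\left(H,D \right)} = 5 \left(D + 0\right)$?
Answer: $- \frac{1417280}{13} \approx -1.0902 \cdot 10^{5}$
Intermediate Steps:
$s{\left(H,D \right)} = 5 D$
$E{\left(R,I \right)} = - \frac{25}{I}$ ($E{\left(R,I \right)} = \frac{5 \left(-5\right)}{I} = - \frac{25}{I}$)
$P{\left(\left(322 + E{\left(6,-13 \right)}\right) \left(139 + 76\right),90 \right)} - 178755 = \left(\left(322 - \frac{25}{-13}\right) \left(139 + 76\right) + 90\right) - 178755 = \left(\left(322 - - \frac{25}{13}\right) 215 + 90\right) - 178755 = \left(\left(322 + \frac{25}{13}\right) 215 + 90\right) - 178755 = \left(\frac{4211}{13} \cdot 215 + 90\right) - 178755 = \left(\frac{905365}{13} + 90\right) - 178755 = \frac{906535}{13} - 178755 = - \frac{1417280}{13}$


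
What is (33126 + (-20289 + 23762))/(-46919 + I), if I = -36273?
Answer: -36599/83192 ≈ -0.43993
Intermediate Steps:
(33126 + (-20289 + 23762))/(-46919 + I) = (33126 + (-20289 + 23762))/(-46919 - 36273) = (33126 + 3473)/(-83192) = 36599*(-1/83192) = -36599/83192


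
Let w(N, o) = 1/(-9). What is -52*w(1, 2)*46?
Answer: 2392/9 ≈ 265.78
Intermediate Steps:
w(N, o) = -⅑
-52*w(1, 2)*46 = -52*(-⅑)*46 = (52/9)*46 = 2392/9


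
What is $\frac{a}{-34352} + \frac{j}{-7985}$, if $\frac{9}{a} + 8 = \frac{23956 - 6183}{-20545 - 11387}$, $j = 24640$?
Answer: $- \frac{11563391193397}{3747345571244} \approx -3.0858$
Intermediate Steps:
$a = - \frac{287388}{273229}$ ($a = \frac{9}{-8 + \frac{23956 - 6183}{-20545 - 11387}} = \frac{9}{-8 + \frac{17773}{-31932}} = \frac{9}{-8 + 17773 \left(- \frac{1}{31932}\right)} = \frac{9}{-8 - \frac{17773}{31932}} = \frac{9}{- \frac{273229}{31932}} = 9 \left(- \frac{31932}{273229}\right) = - \frac{287388}{273229} \approx -1.0518$)
$\frac{a}{-34352} + \frac{j}{-7985} = - \frac{287388}{273229 \left(-34352\right)} + \frac{24640}{-7985} = \left(- \frac{287388}{273229}\right) \left(- \frac{1}{34352}\right) + 24640 \left(- \frac{1}{7985}\right) = \frac{71847}{2346490652} - \frac{4928}{1597} = - \frac{11563391193397}{3747345571244}$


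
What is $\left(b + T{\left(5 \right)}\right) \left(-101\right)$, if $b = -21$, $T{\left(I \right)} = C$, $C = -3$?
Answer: $2424$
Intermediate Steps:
$T{\left(I \right)} = -3$
$\left(b + T{\left(5 \right)}\right) \left(-101\right) = \left(-21 - 3\right) \left(-101\right) = \left(-24\right) \left(-101\right) = 2424$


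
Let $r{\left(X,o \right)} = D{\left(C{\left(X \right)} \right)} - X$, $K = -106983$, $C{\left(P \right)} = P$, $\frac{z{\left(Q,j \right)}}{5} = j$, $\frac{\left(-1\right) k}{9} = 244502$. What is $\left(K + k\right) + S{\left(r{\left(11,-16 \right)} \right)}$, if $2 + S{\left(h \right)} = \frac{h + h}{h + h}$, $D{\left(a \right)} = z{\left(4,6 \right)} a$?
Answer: $-2307502$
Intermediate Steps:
$k = -2200518$ ($k = \left(-9\right) 244502 = -2200518$)
$z{\left(Q,j \right)} = 5 j$
$D{\left(a \right)} = 30 a$ ($D{\left(a \right)} = 5 \cdot 6 a = 30 a$)
$r{\left(X,o \right)} = 29 X$ ($r{\left(X,o \right)} = 30 X - X = 29 X$)
$S{\left(h \right)} = -1$ ($S{\left(h \right)} = -2 + \frac{h + h}{h + h} = -2 + \frac{2 h}{2 h} = -2 + 2 h \frac{1}{2 h} = -2 + 1 = -1$)
$\left(K + k\right) + S{\left(r{\left(11,-16 \right)} \right)} = \left(-106983 - 2200518\right) - 1 = -2307501 - 1 = -2307502$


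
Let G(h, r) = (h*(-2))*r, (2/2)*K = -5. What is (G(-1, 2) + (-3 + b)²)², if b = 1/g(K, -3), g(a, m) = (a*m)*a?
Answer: 5413427776/31640625 ≈ 171.09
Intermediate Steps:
K = -5
g(a, m) = m*a²
b = -1/75 (b = 1/(-3*(-5)²) = 1/(-3*25) = 1/(-75) = -1/75 ≈ -0.013333)
G(h, r) = -2*h*r (G(h, r) = (-2*h)*r = -2*h*r)
(G(-1, 2) + (-3 + b)²)² = (-2*(-1)*2 + (-3 - 1/75)²)² = (4 + (-226/75)²)² = (4 + 51076/5625)² = (73576/5625)² = 5413427776/31640625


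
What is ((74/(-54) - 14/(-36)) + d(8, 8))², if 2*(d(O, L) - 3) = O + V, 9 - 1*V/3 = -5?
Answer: 2128681/2916 ≈ 730.00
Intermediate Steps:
V = 42 (V = 27 - 3*(-5) = 27 + 15 = 42)
d(O, L) = 24 + O/2 (d(O, L) = 3 + (O + 42)/2 = 3 + (42 + O)/2 = 3 + (21 + O/2) = 24 + O/2)
((74/(-54) - 14/(-36)) + d(8, 8))² = ((74/(-54) - 14/(-36)) + (24 + (½)*8))² = ((74*(-1/54) - 14*(-1/36)) + (24 + 4))² = ((-37/27 + 7/18) + 28)² = (-53/54 + 28)² = (1459/54)² = 2128681/2916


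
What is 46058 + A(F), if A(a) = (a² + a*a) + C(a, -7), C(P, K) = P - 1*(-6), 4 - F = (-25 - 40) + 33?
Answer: 48692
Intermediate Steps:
F = 36 (F = 4 - ((-25 - 40) + 33) = 4 - (-65 + 33) = 4 - 1*(-32) = 4 + 32 = 36)
C(P, K) = 6 + P (C(P, K) = P + 6 = 6 + P)
A(a) = 6 + a + 2*a² (A(a) = (a² + a*a) + (6 + a) = (a² + a²) + (6 + a) = 2*a² + (6 + a) = 6 + a + 2*a²)
46058 + A(F) = 46058 + (6 + 36 + 2*36²) = 46058 + (6 + 36 + 2*1296) = 46058 + (6 + 36 + 2592) = 46058 + 2634 = 48692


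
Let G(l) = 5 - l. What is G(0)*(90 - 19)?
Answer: 355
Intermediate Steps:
G(0)*(90 - 19) = (5 - 1*0)*(90 - 19) = (5 + 0)*71 = 5*71 = 355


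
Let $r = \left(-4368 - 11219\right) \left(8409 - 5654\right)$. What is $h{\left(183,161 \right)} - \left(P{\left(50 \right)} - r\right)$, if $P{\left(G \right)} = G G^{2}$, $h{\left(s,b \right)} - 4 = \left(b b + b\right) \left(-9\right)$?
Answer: $-43301919$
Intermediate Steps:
$h{\left(s,b \right)} = 4 - 9 b - 9 b^{2}$ ($h{\left(s,b \right)} = 4 + \left(b b + b\right) \left(-9\right) = 4 + \left(b^{2} + b\right) \left(-9\right) = 4 + \left(b + b^{2}\right) \left(-9\right) = 4 - \left(9 b + 9 b^{2}\right) = 4 - 9 b - 9 b^{2}$)
$r = -42942185$ ($r = \left(-15587\right) 2755 = -42942185$)
$P{\left(G \right)} = G^{3}$
$h{\left(183,161 \right)} - \left(P{\left(50 \right)} - r\right) = \left(4 - 1449 - 9 \cdot 161^{2}\right) - \left(50^{3} - -42942185\right) = \left(4 - 1449 - 233289\right) - \left(125000 + 42942185\right) = \left(4 - 1449 - 233289\right) - 43067185 = -234734 - 43067185 = -43301919$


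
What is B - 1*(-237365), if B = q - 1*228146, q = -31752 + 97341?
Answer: 74808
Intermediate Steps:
q = 65589
B = -162557 (B = 65589 - 1*228146 = 65589 - 228146 = -162557)
B - 1*(-237365) = -162557 - 1*(-237365) = -162557 + 237365 = 74808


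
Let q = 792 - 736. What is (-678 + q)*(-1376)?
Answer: 855872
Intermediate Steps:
q = 56
(-678 + q)*(-1376) = (-678 + 56)*(-1376) = -622*(-1376) = 855872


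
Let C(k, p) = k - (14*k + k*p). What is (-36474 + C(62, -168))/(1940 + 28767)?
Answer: -26864/30707 ≈ -0.87485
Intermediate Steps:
C(k, p) = -13*k - k*p (C(k, p) = k + (-14*k - k*p) = -13*k - k*p)
(-36474 + C(62, -168))/(1940 + 28767) = (-36474 - 1*62*(13 - 168))/(1940 + 28767) = (-36474 - 1*62*(-155))/30707 = (-36474 + 9610)*(1/30707) = -26864*1/30707 = -26864/30707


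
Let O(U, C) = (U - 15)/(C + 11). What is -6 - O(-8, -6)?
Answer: -7/5 ≈ -1.4000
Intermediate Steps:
O(U, C) = (-15 + U)/(11 + C)
-6 - O(-8, -6) = -6 - (-15 - 8)/(11 - 6) = -6 - (-23)/5 = -6 - 1*(-23/5) = -6 + 23/5 = -7/5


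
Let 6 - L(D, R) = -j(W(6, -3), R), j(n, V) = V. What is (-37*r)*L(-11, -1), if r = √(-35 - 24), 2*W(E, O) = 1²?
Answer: -185*I*√59 ≈ -1421.0*I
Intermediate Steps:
W(E, O) = ½ (W(E, O) = (½)*1² = (½)*1 = ½)
L(D, R) = 6 + R (L(D, R) = 6 - (-1)*R = 6 + R)
r = I*√59 (r = √(-59) = I*√59 ≈ 7.6811*I)
(-37*r)*L(-11, -1) = (-37*I*√59)*(6 - 1) = -37*I*√59*5 = -185*I*√59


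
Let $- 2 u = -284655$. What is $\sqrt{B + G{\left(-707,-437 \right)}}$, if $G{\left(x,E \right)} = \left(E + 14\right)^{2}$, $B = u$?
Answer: $\frac{\sqrt{1285026}}{2} \approx 566.79$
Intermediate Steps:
$u = \frac{284655}{2}$ ($u = \left(- \frac{1}{2}\right) \left(-284655\right) = \frac{284655}{2} \approx 1.4233 \cdot 10^{5}$)
$B = \frac{284655}{2} \approx 1.4233 \cdot 10^{5}$
$G{\left(x,E \right)} = \left(14 + E\right)^{2}$
$\sqrt{B + G{\left(-707,-437 \right)}} = \sqrt{\frac{284655}{2} + \left(14 - 437\right)^{2}} = \sqrt{\frac{284655}{2} + \left(-423\right)^{2}} = \sqrt{\frac{284655}{2} + 178929} = \sqrt{\frac{642513}{2}} = \frac{\sqrt{1285026}}{2}$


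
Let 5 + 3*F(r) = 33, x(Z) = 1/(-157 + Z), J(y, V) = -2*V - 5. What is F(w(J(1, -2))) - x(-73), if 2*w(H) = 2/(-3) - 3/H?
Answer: 6443/690 ≈ 9.3377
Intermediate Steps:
J(y, V) = -5 - 2*V
w(H) = -⅓ - 3/(2*H) (w(H) = (2/(-3) - 3/H)/2 = (2*(-⅓) - 3/H)/2 = (-⅔ - 3/H)/2 = -⅓ - 3/(2*H))
F(r) = 28/3 (F(r) = -5/3 + (⅓)*33 = -5/3 + 11 = 28/3)
F(w(J(1, -2))) - x(-73) = 28/3 - 1/(-157 - 73) = 28/3 - 1/(-230) = 28/3 - 1*(-1/230) = 28/3 + 1/230 = 6443/690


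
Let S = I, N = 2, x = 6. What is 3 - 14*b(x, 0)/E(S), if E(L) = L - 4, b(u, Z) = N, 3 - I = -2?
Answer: -25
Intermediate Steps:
I = 5 (I = 3 - 1*(-2) = 3 + 2 = 5)
b(u, Z) = 2
S = 5
E(L) = -4 + L
3 - 14*b(x, 0)/E(S) = 3 - 28/(-4 + 5) = 3 - 28/1 = 3 - 28 = -25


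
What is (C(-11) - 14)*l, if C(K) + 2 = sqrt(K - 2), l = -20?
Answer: 320 - 20*I*sqrt(13) ≈ 320.0 - 72.111*I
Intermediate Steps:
C(K) = -2 + sqrt(-2 + K) (C(K) = -2 + sqrt(K - 2) = -2 + sqrt(-2 + K))
(C(-11) - 14)*l = ((-2 + sqrt(-2 - 11)) - 14)*(-20) = ((-2 + sqrt(-13)) - 14)*(-20) = ((-2 + I*sqrt(13)) - 14)*(-20) = (-16 + I*sqrt(13))*(-20) = 320 - 20*I*sqrt(13)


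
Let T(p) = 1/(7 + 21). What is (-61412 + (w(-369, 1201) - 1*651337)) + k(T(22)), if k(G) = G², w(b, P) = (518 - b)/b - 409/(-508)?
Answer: -26186878896845/36740592 ≈ -7.1275e+5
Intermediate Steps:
T(p) = 1/28
w(b, P) = 409/508 + (518 - b)/b (w(b, P) = (518 - b)/b - 409*(-1/508) = (518 - b)/b + 409/508 = 409/508 + (518 - b)/b)
(-61412 + (w(-369, 1201) - 1*651337)) + k(T(22)) = (-61412 + ((-99/508 + 518/(-369)) - 1*651337)) + (1/28)² = (-61412 + ((-99/508 + 518*(-1/369)) - 651337)) + 1/784 = (-61412 + ((-99/508 - 518/369) - 651337)) + 1/784 = (-61412 + (-299675/187452 - 651337)) + 1/784 = (-61412 - 122094722999/187452) + 1/784 = -133606525223/187452 + 1/784 = -26186878896845/36740592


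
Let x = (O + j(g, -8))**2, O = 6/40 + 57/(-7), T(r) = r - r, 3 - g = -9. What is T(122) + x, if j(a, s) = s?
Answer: 5013121/19600 ≈ 255.77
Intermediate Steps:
g = 12 (g = 3 - 1*(-9) = 3 + 9 = 12)
T(r) = 0
O = -1119/140 (O = 6*(1/40) + 57*(-1/7) = 3/20 - 57/7 = -1119/140 ≈ -7.9929)
x = 5013121/19600 (x = (-1119/140 - 8)**2 = (-2239/140)**2 = 5013121/19600 ≈ 255.77)
T(122) + x = 0 + 5013121/19600 = 5013121/19600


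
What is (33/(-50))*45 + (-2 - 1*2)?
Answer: -337/10 ≈ -33.700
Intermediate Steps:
(33/(-50))*45 + (-2 - 1*2) = (33*(-1/50))*45 + (-2 - 2) = -33/50*45 - 4 = -297/10 - 4 = -337/10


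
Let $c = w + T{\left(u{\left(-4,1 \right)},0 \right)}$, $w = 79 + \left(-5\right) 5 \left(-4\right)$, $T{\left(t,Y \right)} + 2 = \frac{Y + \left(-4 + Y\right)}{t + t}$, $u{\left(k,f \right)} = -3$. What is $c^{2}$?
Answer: $\frac{284089}{9} \approx 31565.0$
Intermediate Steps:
$T{\left(t,Y \right)} = -2 + \frac{-4 + 2 Y}{2 t}$ ($T{\left(t,Y \right)} = -2 + \frac{Y + \left(-4 + Y\right)}{t + t} = -2 + \frac{-4 + 2 Y}{2 t}$)
$w = 179$ ($w = 79 - -100 = 79 + 100 = 179$)
$c = \frac{533}{3}$ ($c = 179 + \frac{-2 + 0 - -6}{-3} = 179 - \frac{-2 + 0 + 6}{3} = 179 - \frac{4}{3} = \frac{533}{3} \approx 177.67$)
$c^{2} = \left(\frac{533}{3}\right)^{2} = \frac{284089}{9}$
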